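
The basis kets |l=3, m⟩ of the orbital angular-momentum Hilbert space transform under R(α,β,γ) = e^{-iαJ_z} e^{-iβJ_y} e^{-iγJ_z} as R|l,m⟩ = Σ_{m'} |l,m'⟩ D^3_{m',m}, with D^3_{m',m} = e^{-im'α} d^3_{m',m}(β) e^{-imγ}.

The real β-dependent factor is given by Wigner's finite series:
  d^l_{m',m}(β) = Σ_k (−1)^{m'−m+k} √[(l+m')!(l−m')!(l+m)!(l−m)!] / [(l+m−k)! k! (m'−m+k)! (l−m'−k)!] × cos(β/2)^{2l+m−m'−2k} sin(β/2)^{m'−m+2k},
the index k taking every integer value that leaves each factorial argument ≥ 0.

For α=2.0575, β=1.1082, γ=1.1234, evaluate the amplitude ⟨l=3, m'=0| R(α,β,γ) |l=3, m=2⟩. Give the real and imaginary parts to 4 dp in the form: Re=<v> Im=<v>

Re=-0.3062 Im=-0.3818

First d^3_{0,2}(β=1.1082), then the phase factors e^{-i(0)α} and e^{-i(2)γ}:
c=cos(1.1082/2)=0.850374, s=sin(1.1082/2)=0.526178; N=√[6·6·120·1]=65.726707
k: max(0,(2)−(0))=2 … min(3+(2),3−(0))=3
  k=2: (−1)^0·65.7267/(12)·0.8504^4·0.5262^2 = +0.792988
  k=3: (−1)^1·65.7267/(12)·0.8504^2·0.5262^4 = -0.303607
d^3_{0,2}(1.1082) = +0.792988 -0.303607 = +0.489381
Attach z-rotation phases: D = e^{-i(0)(2.0575)}·(+0.489381)·e^{-i(2)(1.1234)} = -0.306196-0.381756i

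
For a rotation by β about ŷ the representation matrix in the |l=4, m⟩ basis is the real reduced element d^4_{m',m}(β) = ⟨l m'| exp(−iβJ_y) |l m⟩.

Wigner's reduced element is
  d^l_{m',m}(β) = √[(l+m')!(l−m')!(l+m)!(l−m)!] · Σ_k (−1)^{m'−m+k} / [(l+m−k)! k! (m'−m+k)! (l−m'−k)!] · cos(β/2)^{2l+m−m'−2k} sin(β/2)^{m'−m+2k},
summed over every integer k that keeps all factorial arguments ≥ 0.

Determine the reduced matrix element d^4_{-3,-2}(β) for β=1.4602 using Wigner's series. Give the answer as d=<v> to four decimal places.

d^4_{-3,-2}(β=1.4602) via Wigner's sum:
Half-angle: c=0.745108, s=0.666944. N=√(1·5040·2·720)=2693.993318
k∈{1,2} keeps every argument non-negative
  k=1: (−1)^0·2693.9933/(720)·0.7451^7·0.6669^1 = +0.318190
  k=2: (−1)^1·2693.9933/(240)·0.7451^5·0.6669^3 = -0.764802
d^4_{-3,-2}(1.4602) = +0.318190 -0.764802 = -0.446612

d=-0.4466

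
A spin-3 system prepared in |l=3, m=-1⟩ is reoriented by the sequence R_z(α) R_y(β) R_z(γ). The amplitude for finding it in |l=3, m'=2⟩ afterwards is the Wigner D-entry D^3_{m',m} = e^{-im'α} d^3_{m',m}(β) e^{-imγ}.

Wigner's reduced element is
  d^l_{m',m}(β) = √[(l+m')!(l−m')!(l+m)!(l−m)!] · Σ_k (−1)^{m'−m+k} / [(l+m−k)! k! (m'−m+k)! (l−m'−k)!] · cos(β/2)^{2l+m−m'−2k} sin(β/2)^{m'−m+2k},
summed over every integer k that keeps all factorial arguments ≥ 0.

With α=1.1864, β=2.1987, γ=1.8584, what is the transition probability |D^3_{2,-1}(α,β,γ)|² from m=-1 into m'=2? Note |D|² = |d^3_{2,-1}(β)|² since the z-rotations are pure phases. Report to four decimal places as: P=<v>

P=0.1499

Split into d^3_{2,-1}(β=2.1987) × two z-phases.
Half-angle: c=0.454175, s=0.890912. N=√(120·1·2·24)=75.894664
Admissible k: 0..1 (factorial args all ≥0)
  k=0: (−1)^3·75.8947/(12)·0.4542^3·0.8909^3 = -0.418992
  k=1: (−1)^4·75.8947/(24)·0.4542^1·0.8909^5 = +0.806118
d^3_{2,-1}(2.1987) = -0.418992 +0.806118 = +0.387126
|D^3_{2,-1}|² = |d^3_{2,-1}(β)|² = (+0.387126)² = 0.149866 (the z-rotation phases have unit modulus)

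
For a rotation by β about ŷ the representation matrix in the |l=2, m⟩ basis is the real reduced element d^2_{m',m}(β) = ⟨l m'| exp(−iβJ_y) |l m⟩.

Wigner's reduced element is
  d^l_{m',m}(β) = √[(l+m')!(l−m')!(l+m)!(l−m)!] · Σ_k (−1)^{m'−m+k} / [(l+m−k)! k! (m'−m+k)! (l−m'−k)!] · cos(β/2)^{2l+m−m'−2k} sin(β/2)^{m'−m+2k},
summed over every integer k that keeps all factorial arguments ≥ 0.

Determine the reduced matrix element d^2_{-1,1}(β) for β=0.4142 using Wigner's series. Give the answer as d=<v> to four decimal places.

d^2_{-1,1}(β=0.4142) via Wigner's sum:
With c≡cos(β/2)=0.978631 and s≡sin(β/2)=0.205623, N=[1·6·6·1]^{1/2}=6.000000
k: max(0,(1)−(-1))=2 … min(2+(1),2−(-1))=3
  k=2: (−1)^0·6.0000/(2)·0.9786^2·0.2056^2 = +0.121479
  k=3: (−1)^1·6.0000/(6)·0.9786^0·0.2056^4 = -0.001788
d^2_{-1,1}(0.4142) = +0.121479 -0.001788 = +0.119691

d=0.1197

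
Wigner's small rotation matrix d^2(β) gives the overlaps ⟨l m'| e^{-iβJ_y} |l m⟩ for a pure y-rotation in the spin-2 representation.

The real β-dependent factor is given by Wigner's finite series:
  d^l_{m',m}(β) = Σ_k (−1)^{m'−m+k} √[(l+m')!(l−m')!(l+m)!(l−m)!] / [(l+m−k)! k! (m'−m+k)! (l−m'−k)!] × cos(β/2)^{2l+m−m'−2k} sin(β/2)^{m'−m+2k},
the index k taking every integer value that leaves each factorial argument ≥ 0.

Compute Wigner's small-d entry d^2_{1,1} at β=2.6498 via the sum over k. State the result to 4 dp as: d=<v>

d^2_{1,1}(β=2.6498) via Wigner's sum:
c=cos(2.6498/2)=0.243426, s=sin(2.6498/2)=0.969920; N=√[6·1·6·1]=6.000000
The bounds max(0,m−m')=0 and min(l+m,l−m')=1 give 2 terms
  k=0: (−1)^0·6.0000/(6)·0.2434^4·0.9699^0 = +0.003511
  k=1: (−1)^1·6.0000/(2)·0.2434^2·0.9699^2 = -0.167234
d^2_{1,1}(2.6498) = +0.003511 -0.167234 = -0.163723

d=-0.1637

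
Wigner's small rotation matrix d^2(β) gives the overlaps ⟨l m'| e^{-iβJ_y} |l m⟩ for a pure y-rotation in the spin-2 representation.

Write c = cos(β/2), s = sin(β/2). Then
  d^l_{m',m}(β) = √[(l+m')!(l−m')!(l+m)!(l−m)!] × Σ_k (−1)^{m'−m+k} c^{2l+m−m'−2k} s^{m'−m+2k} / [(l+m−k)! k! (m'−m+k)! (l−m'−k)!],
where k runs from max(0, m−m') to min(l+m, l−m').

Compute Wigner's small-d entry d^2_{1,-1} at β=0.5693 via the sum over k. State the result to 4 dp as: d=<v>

d^2_{1,-1}(β=0.5693) via Wigner's sum:
Half-angle: c=0.959760, s=0.280822. N=√(6·1·1·6)=6.000000
The bounds max(0,m−m')=0 and min(l+m,l−m')=1 give 2 terms
  k=0: (−1)^2·6.0000/(2)·0.9598^2·0.2808^2 = +0.217925
  k=1: (−1)^3·6.0000/(6)·0.9598^0·0.2808^4 = -0.006219
d^2_{1,-1}(0.5693) = +0.217925 -0.006219 = +0.211706

d=0.2117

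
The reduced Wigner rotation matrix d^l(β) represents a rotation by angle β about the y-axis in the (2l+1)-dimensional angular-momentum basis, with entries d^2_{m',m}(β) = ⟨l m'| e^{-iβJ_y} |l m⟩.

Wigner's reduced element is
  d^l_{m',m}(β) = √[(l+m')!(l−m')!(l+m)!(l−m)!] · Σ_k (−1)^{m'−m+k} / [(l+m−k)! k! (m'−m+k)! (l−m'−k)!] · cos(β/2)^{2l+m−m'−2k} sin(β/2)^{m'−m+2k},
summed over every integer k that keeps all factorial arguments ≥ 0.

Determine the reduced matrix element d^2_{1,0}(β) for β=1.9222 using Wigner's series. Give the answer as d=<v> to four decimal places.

d=0.3958

d^2_{1,0}(β=1.9222) via Wigner's sum:
With c≡cos(β/2)=0.572619 and s≡sin(β/2)=0.819822, N=[6·1·2·2]^{1/2}=4.898979
Admissible k: 0..1 (factorial args all ≥0)
  k=0: (−1)^1·4.8990/(2)·0.5726^3·0.8198^1 = -0.377043
  k=1: (−1)^2·4.8990/(2)·0.5726^1·0.8198^3 = +0.772858
d^2_{1,0}(1.9222) = -0.377043 +0.772858 = +0.395814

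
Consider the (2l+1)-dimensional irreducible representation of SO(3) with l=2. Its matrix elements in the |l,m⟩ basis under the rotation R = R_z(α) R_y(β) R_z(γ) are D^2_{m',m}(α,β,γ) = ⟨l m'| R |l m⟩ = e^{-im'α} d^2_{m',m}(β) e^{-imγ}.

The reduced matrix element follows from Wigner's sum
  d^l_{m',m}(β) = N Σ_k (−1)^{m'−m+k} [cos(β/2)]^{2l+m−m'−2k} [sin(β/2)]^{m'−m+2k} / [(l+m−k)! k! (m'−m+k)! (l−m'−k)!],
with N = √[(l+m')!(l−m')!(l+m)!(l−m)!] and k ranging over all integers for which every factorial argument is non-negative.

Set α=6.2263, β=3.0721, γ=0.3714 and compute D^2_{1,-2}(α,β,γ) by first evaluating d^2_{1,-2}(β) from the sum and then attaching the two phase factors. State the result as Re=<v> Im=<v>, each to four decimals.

D^2_{1,-2}(6.2263,3.0721,0.3714) = e^{-i·1·6.2263}·d^2_{1,-2}(3.0721)·e^{-i·-2·0.3714}. Compute d first:
c=cos(3.0721/2)=0.034739, s=sin(3.0721/2)=0.999396; N=√[6·1·1·24]=12.000000
k∈{0} keeps every argument non-negative
  k=0: (−1)^3·12.0000/(6)·0.0347^1·0.9994^3 = -0.069353
d^2_{1,-2}(3.0721) = -0.069353
D = (+0.998382+0.056855i)·(-0.069353)·(+0.736578+0.676353i) = -0.048334-0.049736i

Re=-0.0483 Im=-0.0497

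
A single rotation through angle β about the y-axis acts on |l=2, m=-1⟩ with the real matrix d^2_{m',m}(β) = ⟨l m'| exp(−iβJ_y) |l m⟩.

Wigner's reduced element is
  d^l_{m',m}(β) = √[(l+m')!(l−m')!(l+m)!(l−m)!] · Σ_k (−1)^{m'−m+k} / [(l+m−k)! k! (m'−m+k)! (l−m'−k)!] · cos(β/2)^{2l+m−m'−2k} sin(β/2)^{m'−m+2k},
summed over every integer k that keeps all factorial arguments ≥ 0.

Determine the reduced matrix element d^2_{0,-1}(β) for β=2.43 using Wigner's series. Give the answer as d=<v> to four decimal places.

d=0.6057

d^2_{0,-1}(β=2.43) via Wigner's sum:
With c≡cos(β/2)=0.348337 and s≡sin(β/2)=0.937369, N=[2·2·1·6]^{1/2}=4.898979
k: max(0,(-1)−(0))=0 … min(2+(-1),2−(0))=1
  k=0: (−1)^1·4.8990/(2)·0.3483^3·0.9374^1 = -0.097048
  k=1: (−1)^2·4.8990/(2)·0.3483^1·0.9374^3 = +0.702761
d^2_{0,-1}(2.43) = -0.097048 +0.702761 = +0.605713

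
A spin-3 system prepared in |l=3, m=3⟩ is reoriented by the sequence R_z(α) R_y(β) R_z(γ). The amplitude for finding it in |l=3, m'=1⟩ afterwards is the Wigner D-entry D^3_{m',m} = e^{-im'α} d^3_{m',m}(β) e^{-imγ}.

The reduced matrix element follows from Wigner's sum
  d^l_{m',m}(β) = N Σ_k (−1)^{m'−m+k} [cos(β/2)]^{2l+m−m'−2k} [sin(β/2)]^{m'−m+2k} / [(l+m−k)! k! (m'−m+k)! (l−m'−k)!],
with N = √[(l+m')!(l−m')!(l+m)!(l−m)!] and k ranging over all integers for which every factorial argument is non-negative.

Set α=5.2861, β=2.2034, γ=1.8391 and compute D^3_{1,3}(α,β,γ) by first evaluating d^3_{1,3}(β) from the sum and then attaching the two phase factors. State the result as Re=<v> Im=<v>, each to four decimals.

Re=-0.0246 Im=0.1263

First d^3_{1,3}(β=2.2034), then the phase factors e^{-i(1)α} and e^{-i(3)γ}:
Half-angle: c=0.452080, s=0.891977. N=√(24·2·720·1)=185.903201
k∈{2} keeps every argument non-negative
  k=2: (−1)^0·185.9032/(48)·0.4521^4·0.8920^2 = +0.128711
d^3_{1,3}(2.2034) = +0.128711
D = (+0.542753+0.839893i)·(+0.128711)·(+0.720769+0.693175i) = -0.024583+0.126342i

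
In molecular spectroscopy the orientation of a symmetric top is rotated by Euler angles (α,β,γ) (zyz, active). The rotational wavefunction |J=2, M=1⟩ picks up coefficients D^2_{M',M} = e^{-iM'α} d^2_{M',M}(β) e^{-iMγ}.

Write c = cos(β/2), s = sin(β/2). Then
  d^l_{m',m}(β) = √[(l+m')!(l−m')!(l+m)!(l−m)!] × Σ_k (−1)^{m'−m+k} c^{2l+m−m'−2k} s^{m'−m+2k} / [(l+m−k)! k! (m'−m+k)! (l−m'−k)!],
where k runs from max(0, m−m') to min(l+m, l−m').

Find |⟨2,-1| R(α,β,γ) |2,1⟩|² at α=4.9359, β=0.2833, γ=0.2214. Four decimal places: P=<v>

First d^2_{-1,1}(β=0.2833), then the phase factors e^{-i(-1)α} and e^{-i(1)γ}:
Half-angle: c=0.989984, s=0.141177. N=√(1·6·6·1)=6.000000
k: max(0,(1)−(-1))=2 … min(2+(1),2−(-1))=3
  k=2: (−1)^0·6.0000/(2)·0.9900^2·0.1412^2 = +0.058601
  k=3: (−1)^1·6.0000/(6)·0.9900^0·0.1412^4 = -0.000397
d^2_{-1,1}(0.2833) = +0.058601 -0.000397 = +0.058204
|D^2_{-1,1}|² = |d^2_{-1,1}(β)|² = (+0.058204)² = 0.003388 (the z-rotation phases have unit modulus)

P=0.0034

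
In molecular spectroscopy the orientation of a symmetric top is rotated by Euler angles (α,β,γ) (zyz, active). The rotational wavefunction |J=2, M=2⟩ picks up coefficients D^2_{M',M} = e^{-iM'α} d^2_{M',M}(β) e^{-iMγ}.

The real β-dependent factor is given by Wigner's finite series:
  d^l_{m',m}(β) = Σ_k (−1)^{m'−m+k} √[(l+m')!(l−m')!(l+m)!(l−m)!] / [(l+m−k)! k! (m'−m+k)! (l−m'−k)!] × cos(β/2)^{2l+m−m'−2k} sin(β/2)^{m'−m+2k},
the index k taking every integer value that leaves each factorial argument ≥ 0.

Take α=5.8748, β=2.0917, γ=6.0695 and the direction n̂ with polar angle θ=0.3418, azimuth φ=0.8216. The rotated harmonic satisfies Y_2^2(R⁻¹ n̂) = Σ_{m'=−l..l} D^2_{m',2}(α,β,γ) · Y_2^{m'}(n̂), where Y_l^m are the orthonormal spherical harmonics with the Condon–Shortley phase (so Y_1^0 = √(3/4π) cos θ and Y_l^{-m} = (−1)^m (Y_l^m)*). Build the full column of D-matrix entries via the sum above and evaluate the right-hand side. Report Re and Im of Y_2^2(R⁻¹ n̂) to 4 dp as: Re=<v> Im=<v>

Re=0.3211 Im=-0.0879

Need the full column D^2_{m',2} for m'=−2..2 at α=5.8748, β=2.0917, γ=6.0695.
cos(β/2)=0.501167, sin(β/2)=0.865351
d^2_{-2,2}: single k=4 term ⇒ +0.560749;  D = +0.518770-0.212879i
d^2_{-1,2}: single k=3 term ⇒ +0.649514;  D = +0.649397+0.012330i
d^2_{0,2}: single k=2 term ⇒ +0.460706;  D = +0.419270+0.190953i
d^2_{1,2}: single k=1 term ⇒ +0.217855;  D = +0.146098+0.161606i
d^2_{2,2}: single k=0 term ⇒ +0.063085;  D = +0.020243+0.059749i
Y_2^{m'}(θ=0.3418,φ=0.8216) and Σ D·Y over m':
  (+0.5188-0.2129i)·(-0.0031-0.0433i)  (+0.6494+0.0123i)·(+0.1662-0.1786i)  (+0.4193+0.1910i)·(+0.5245+0.0000i)  (+0.1461+0.1616i)·(-0.1662-0.1786i)  (+0.0202+0.0597i)·(-0.0031+0.0433i)
Y_2^2(R⁻¹ n̂) = +0.321104-0.087856i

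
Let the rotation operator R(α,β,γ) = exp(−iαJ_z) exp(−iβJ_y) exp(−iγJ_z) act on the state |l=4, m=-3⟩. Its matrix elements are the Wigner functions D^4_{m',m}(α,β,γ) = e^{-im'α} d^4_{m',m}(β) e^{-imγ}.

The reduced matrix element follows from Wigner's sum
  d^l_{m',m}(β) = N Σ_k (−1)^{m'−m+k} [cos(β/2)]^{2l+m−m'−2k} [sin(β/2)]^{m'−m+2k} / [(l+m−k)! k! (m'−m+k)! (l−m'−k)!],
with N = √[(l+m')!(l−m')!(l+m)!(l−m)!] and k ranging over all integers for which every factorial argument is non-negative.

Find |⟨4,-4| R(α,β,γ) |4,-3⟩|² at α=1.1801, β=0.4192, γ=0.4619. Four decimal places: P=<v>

D^4_{-4,-3}(1.1801,0.4192,0.4619) = e^{-i·-4·1.1801}·d^4_{-4,-3}(0.4192)·e^{-i·-3·0.4619}. Compute d first:
Half-angle: c=0.978114, s=0.208069. N=√(1·40320·1·5040)=14255.272709
k∈{1} keeps every argument non-negative
  k=1: (−1)^0·14255.2727/(5040)·0.9781^7·0.2081^1 = +0.504056
d^4_{-4,-3}(0.4192) = +0.504056
|D^4_{-4,-3}|² = |d^4_{-4,-3}(β)|² = (+0.504056)² = 0.254072 (the z-rotation phases have unit modulus)

P=0.2541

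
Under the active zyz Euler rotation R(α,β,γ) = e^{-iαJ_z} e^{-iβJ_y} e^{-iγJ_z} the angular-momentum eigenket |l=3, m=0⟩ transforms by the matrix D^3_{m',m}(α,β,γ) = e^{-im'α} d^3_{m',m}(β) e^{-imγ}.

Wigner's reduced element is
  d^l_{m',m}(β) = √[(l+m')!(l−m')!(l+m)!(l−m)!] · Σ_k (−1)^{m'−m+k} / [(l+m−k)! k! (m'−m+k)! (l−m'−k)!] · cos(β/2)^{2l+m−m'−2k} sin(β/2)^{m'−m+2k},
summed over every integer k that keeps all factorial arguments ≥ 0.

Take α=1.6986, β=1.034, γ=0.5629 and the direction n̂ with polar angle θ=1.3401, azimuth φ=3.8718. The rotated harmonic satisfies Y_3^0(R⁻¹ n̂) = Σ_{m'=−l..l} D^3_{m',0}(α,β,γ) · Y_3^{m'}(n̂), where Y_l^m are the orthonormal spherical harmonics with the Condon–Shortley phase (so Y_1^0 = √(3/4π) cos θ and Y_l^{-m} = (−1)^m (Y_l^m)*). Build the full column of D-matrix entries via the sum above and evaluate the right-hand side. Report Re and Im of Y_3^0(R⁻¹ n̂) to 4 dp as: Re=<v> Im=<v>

Re=0.3148 Im=0.0000

Need the full column D^3_{m',0} for m'=−3..3 at α=1.6986, β=1.034, γ=0.5629.
cos(β/2)=0.869306, sin(β/2)=0.494274
d^3_{-3,0}: single k=3 term ⇒ +0.354762;  D = +0.132712-0.329004i
d^3_{-2,0}: k∈[2..3] ⇒ +0.764166 -0.247046 = +0.517119;  D = -0.500318-0.130745i
d^3_{-1,0}: k∈[1..3] ⇒ +0.850006 -0.824393 +0.088839 = +0.114452;  D = -0.014588+0.113519i
d^3_{0,0}: k∈[0..3] ⇒ +0.431555 -1.255652 +0.405939 -0.014582 = -0.432741;  D = -0.432741+0.000000i
d^3_{1,0}: k∈[0..2] ⇒ -0.850006 +0.824393 -0.088839 = -0.114452;  D = +0.014588+0.113519i
d^3_{2,0}: k∈[0..1] ⇒ +0.764166 -0.247046 = +0.517119;  D = -0.500318+0.130745i
d^3_{3,0}: single k=0 term ⇒ -0.354762;  D = -0.132712-0.329004i
Y_3^{m'}(θ=1.3401,φ=3.8718) and Σ D·Y over m':
  (+0.1327-0.3290i)·(+0.2236+0.3133i)  (-0.5003-0.1307i)·(+0.0244-0.2201i)  (-0.0146+0.1135i)·(+0.1731-0.1550i)  (-0.4327+0.0000i)·(-0.2337+0.0000i)  (+0.0146+0.1135i)·(-0.1731-0.1550i)  (-0.5003+0.1307i)·(+0.0244+0.2201i)  (-0.1327-0.3290i)·(-0.2236+0.3133i)
Y_3^0(R⁻¹ n̂) = +0.314816+0.000000i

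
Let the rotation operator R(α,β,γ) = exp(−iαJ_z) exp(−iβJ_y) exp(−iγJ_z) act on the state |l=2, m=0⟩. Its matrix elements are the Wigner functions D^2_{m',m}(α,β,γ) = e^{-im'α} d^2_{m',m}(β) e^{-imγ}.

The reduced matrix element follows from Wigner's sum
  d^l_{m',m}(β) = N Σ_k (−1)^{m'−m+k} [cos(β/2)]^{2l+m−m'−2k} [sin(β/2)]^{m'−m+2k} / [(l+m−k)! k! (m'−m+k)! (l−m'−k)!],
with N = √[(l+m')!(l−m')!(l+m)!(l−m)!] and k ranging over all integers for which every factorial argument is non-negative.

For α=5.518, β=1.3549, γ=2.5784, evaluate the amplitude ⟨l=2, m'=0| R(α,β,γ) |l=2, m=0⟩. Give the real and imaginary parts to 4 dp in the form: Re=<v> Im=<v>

Split into d^2_{0,0}(β=1.3549) × two z-phases.
c=cos(1.3549/2)=0.779174, s=sin(1.3549/2)=0.626808; N=√[2·2·2·2]=4.000000
Admissible k: 0..2 (factorial args all ≥0)
  k=0: (−1)^0·4.0000/(4)·0.7792^4·0.6268^0 = +0.368584
  k=1: (−1)^1·4.0000/(1)·0.7792^2·0.6268^2 = -0.954108
  k=2: (−1)^2·4.0000/(4)·0.7792^0·0.6268^4 = +0.154361
d^2_{0,0}(1.3549) = +0.368584 -0.954108 +0.154361 = -0.431163
Attach z-rotation phases: D = e^{-i(0)(5.518)}·(-0.431163)·e^{-i(0)(2.5784)} = -0.431163+0.000000i

Re=-0.4312 Im=0.0000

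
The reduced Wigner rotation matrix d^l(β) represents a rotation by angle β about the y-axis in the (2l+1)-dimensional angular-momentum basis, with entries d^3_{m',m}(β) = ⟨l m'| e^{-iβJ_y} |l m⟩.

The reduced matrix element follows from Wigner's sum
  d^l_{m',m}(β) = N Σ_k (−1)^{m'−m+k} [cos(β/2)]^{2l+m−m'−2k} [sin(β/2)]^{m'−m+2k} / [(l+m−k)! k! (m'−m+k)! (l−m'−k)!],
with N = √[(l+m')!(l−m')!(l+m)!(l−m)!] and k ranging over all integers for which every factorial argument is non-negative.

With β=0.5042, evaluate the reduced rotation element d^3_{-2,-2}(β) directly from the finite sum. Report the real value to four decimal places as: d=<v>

d=0.5511

d^3_{-2,-2}(β=0.5042) via Wigner's sum:
With c≡cos(β/2)=0.968391 and s≡sin(β/2)=0.249438, N=[1·120·1·120]^{1/2}=120.000000
Admissible k: 0..1 (factorial args all ≥0)
  k=0: (−1)^0·120.0000/(120)·0.9684^6·0.2494^0 = +0.824715
  k=1: (−1)^1·120.0000/(24)·0.9684^4·0.2494^2 = -0.273589
d^3_{-2,-2}(0.5042) = +0.824715 -0.273589 = +0.551126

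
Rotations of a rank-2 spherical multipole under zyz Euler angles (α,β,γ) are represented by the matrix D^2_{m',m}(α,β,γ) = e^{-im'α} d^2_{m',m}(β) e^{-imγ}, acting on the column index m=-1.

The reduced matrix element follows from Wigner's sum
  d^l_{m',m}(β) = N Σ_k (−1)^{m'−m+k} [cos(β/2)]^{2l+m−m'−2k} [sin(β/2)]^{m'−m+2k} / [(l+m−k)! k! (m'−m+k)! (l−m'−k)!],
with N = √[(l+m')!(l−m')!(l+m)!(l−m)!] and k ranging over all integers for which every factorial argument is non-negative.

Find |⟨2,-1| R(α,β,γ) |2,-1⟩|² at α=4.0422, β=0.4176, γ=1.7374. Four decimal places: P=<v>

Split into d^2_{-1,-1}(β=0.4176) × two z-phases.
With c≡cos(β/2)=0.978280 and s≡sin(β/2)=0.207286, N=[1·6·1·6]^{1/2}=6.000000
k: max(0,(-1)−(-1))=0 … min(2+(-1),2−(-1))=1
  k=0: (−1)^0·6.0000/(6)·0.9783^4·0.2073^0 = +0.915911
  k=1: (−1)^1·6.0000/(2)·0.9783^2·0.2073^2 = -0.123364
d^2_{-1,-1}(0.4176) = +0.915911 -0.123364 = +0.792547
|D^2_{-1,-1}|² = |d^2_{-1,-1}(β)|² = (+0.792547)² = 0.628131 (the z-rotation phases have unit modulus)

P=0.6281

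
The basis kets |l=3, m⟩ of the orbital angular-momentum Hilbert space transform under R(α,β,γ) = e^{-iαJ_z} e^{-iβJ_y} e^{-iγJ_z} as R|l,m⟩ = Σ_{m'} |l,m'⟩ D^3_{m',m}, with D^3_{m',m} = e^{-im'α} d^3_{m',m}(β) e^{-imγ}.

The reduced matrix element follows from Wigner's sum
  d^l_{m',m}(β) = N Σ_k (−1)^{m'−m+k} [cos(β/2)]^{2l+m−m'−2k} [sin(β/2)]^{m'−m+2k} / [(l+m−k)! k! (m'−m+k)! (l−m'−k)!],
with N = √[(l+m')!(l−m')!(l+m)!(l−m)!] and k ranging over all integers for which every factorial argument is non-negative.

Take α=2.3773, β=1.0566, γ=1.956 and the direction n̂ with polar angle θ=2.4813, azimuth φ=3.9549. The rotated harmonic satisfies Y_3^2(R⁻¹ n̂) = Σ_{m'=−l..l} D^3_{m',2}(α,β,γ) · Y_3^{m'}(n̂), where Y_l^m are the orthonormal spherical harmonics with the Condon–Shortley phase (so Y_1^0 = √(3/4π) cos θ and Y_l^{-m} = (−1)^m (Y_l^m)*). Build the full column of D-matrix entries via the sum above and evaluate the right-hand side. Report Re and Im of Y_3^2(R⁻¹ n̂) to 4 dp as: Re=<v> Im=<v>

Re=0.2617 Im=0.2156

Need the full column D^3_{m',2} for m'=−3..3 at α=2.3773, β=1.0566, γ=1.956.
cos(β/2)=0.863665, sin(β/2)=0.504066
d^3_{-3,2}: single k=5 term ⇒ +0.068843;  D = -0.068632-0.005385i
d^3_{-2,2}: k∈[4..5] ⇒ +0.240774 -0.016403 = +0.224371;  D = +0.149325+0.167465i
d^3_{-1,2}: k∈[3..4] ⇒ +0.521829 -0.088875 = +0.432953;  D = +0.015625-0.432671i
d^3_{0,2}: k∈[2..3] ⇒ +0.774314 -0.263755 = +0.510559;  D = -0.366391+0.355567i
d^3_{1,2}: k∈[1..2] ⇒ +0.765975 -0.521829 = +0.244146;  D = +0.244141-0.001493i
d^3_{2,2}: k∈[0..1] ⇒ +0.415023 -0.706848 = -0.291825;  D = +0.211891+0.200659i
d^3_{3,2}: single k=0 term ⇒ -0.593321;  D = -0.028662-0.592629i
Y_3^{m'}(θ=2.4813,φ=3.9549) and Σ D·Y over m':
  (-0.0686-0.0054i)·(+0.0735+0.0621i)  (+0.1493+0.1675i)·(+0.0169+0.3032i)  (+0.0156-0.4327i)·(-0.2886+0.3052i)  (-0.3664+0.3556i)·(-0.0351+0.0000i)  (+0.2441-0.0015i)·(+0.2886+0.3052i)  (+0.2119+0.2007i)·(+0.0169-0.3032i)  (-0.0287-0.5926i)·(-0.0735+0.0621i)
Y_3^2(R⁻¹ n̂) = +0.261710+0.215644i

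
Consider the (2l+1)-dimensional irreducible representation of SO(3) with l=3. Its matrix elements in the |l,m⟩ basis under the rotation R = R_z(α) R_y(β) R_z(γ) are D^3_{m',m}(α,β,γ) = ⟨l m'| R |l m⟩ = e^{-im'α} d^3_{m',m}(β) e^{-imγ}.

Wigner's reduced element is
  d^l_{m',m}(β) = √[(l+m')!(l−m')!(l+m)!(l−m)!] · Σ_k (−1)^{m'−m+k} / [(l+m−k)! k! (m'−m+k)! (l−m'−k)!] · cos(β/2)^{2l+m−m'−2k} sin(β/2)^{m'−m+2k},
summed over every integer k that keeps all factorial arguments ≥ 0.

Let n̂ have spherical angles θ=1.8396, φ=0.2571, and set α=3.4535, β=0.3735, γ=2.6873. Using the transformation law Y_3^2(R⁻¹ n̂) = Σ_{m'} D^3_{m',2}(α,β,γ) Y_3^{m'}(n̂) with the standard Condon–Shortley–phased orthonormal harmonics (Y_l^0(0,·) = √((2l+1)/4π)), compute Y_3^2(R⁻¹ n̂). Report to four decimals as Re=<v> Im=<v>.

Re=-0.2800 Im=-0.2751

Need the full column D^3_{m',2} for m'=−3..3 at α=3.4535, β=0.3735, γ=2.6873.
cos(β/2)=0.982613, sin(β/2)=0.185666
d^3_{-3,2}: single k=5 term ⇒ +0.000531;  D = +0.000143-0.000511i
d^3_{-2,2}: k∈[4..5] ⇒ +0.005737 -0.000041 = +0.005696;  D = +0.000219+0.005692i
d^3_{-1,2}: k∈[3..4] ⇒ +0.038404 -0.000686 = +0.037718;  D = -0.012944-0.035428i
d^3_{0,2}: k∈[2..3] ⇒ +0.176018 -0.006284 = +0.169734;  D = +0.104363+0.133858i
d^3_{1,2}: k∈[1..2] ⇒ +0.537831 -0.038404 = +0.499426;  D = -0.413129-0.280627i
d^3_{2,2}: k∈[0..1] ⇒ +0.900108 -0.160682 = +0.739426;  D = +0.709647+0.207732i
d^3_{3,2}: single k=0 term ⇒ -0.416602;  D = +0.416448-0.011304i
Y_3^{m'}(θ=1.8396,φ=0.2571) and Σ D·Y over m':
  (+0.0001-0.0005i)·(+0.2681-0.2606i)  (+0.0002+0.0057i)·(-0.2197+0.1241i)  (-0.0129-0.0354i)·(-0.1951+0.0513i)  (+0.1044+0.1339i)·(+0.2624+0.0000i)  (-0.4131-0.2806i)·(+0.1951+0.0513i)  (+0.7096+0.2077i)·(-0.2197-0.1241i)  (+0.4164-0.0113i)·(-0.2681-0.2606i)
Y_3^2(R⁻¹ n̂) = -0.280002-0.275140i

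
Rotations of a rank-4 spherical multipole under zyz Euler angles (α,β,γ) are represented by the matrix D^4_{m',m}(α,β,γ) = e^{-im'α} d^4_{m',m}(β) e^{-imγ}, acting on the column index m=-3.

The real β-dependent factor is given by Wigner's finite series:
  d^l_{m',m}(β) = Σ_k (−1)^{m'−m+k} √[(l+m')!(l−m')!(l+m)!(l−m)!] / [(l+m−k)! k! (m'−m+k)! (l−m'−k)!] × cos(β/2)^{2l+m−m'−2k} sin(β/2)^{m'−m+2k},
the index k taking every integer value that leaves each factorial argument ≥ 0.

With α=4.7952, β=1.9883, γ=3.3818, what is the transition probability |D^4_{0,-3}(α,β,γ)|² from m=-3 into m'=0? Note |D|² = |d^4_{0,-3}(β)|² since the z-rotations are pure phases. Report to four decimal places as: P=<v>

D^4_{0,-3}(4.7952,1.9883,3.3818) = e^{-i·0·4.7952}·d^4_{0,-3}(1.9883)·e^{-i·-3·3.3818}. Compute d first:
Half-angle: c=0.545216, s=0.838296. N=√(24·24·1·5040)=1703.830978
Admissible k: 0..1 (factorial args all ≥0)
  k=0: (−1)^3·1703.8310/(144)·0.5452^5·0.8383^3 = -0.335813
  k=1: (−1)^4·1703.8310/(144)·0.5452^3·0.8383^5 = +0.793881
d^4_{0,-3}(1.9883) = -0.335813 +0.793881 = +0.458068
|D^4_{0,-3}|² = |d^4_{0,-3}(β)|² = (+0.458068)² = 0.209826 (the z-rotation phases have unit modulus)

P=0.2098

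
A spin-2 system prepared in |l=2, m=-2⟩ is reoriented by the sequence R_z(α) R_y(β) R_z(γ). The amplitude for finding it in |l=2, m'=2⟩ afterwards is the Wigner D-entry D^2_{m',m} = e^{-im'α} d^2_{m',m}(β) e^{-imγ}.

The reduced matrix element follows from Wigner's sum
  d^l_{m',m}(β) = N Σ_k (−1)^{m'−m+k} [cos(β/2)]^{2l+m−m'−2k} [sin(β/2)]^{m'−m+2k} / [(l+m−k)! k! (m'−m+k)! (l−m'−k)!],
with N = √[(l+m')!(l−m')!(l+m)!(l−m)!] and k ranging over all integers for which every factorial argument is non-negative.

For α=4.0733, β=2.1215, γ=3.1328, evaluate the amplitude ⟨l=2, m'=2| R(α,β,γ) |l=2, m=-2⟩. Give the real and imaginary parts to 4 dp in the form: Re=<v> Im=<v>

Re=-0.1771 Im=-0.5524

D^2_{2,-2}(4.0733,2.1215,3.1328) = e^{-i·2·4.0733}·d^2_{2,-2}(2.1215)·e^{-i·-2·3.1328}. Compute d first:
c=cos(2.1215/2)=0.488218, s=sin(2.1215/2)=0.872722; N=√[24·1·1·24]=24.000000
k∈{0} keeps every argument non-negative
  k=0: (−1)^4·24.0000/(24)·0.4882^0·0.8727^4 = +0.580101
d^2_{2,-2}(2.1215) = +0.580101
Phases: e^{-i·(2)·4.0733}=-0.288460-0.957492i, e^{-i·(-2)·3.1328}=+0.999845-0.017584i ⇒ D=-0.177077-0.552413i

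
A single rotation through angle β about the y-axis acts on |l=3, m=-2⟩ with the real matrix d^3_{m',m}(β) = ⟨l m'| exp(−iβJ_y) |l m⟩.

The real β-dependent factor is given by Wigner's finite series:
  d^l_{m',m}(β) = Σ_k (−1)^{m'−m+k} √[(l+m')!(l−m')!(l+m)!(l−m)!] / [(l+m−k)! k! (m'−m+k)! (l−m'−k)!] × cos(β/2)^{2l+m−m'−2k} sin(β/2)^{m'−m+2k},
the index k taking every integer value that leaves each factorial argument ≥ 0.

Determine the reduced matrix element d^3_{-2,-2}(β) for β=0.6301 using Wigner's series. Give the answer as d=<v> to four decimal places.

d=0.3464

d^3_{-2,-2}(β=0.6301) via Wigner's sum:
With c≡cos(β/2)=0.950781 and s≡sin(β/2)=0.309864, N=[1·120·1·120]^{1/2}=120.000000
k: max(0,(-2)−(-2))=0 … min(3+(-2),3−(-2))=1
  k=0: (−1)^0·120.0000/(120)·0.9508^6·0.3099^0 = +0.738725
  k=1: (−1)^1·120.0000/(24)·0.9508^4·0.3099^2 = -0.392314
d^3_{-2,-2}(0.6301) = +0.738725 -0.392314 = +0.346411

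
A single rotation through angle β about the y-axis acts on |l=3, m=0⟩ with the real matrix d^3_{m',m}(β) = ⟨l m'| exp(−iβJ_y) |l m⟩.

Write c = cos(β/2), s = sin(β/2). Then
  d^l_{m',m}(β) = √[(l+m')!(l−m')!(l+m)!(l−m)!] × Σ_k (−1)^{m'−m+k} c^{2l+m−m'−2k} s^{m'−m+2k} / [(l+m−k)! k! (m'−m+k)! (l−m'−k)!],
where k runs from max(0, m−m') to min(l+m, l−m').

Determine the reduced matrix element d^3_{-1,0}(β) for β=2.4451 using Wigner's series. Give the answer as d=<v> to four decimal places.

d^3_{-1,0}(β=2.4451) via Wigner's sum:
With c≡cos(β/2)=0.341250 and s≡sin(β/2)=0.939973, N=[2·24·6·6]^{1/2}=41.569219
k: max(0,(0)−(-1))=1 … min(3+(0),3−(-1))=3
  k=1: (−1)^0·41.5692/(12)·0.3412^5·0.9400^1 = +0.015068
  k=2: (−1)^1·41.5692/(4)·0.3412^3·0.9400^3 = -0.342985
  k=3: (−1)^2·41.5692/(12)·0.3412^1·0.9400^5 = +0.867439
d^3_{-1,0}(2.4451) = +0.015068 -0.342985 +0.867439 = +0.539523

d=0.5395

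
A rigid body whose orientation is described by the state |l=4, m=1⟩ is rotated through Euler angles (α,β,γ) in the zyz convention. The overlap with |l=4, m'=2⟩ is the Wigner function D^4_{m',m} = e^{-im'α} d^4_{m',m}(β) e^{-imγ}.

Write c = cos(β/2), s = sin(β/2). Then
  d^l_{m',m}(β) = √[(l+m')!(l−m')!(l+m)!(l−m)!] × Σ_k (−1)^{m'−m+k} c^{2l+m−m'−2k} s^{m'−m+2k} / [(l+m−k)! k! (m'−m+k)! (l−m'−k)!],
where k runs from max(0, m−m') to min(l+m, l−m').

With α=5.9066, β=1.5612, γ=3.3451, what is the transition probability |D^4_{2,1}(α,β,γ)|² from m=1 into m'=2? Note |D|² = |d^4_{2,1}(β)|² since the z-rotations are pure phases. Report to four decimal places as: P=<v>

First d^4_{2,1}(β=1.5612), then the phase factors e^{-i(2)α} and e^{-i(1)γ}:
c=cos(1.5612/2)=0.710491, s=sin(1.5612/2)=0.703706; N=√[720·2·120·6]=1018.233765
k: max(0,(1)−(2))=0 … min(4+(1),4−(2))=2
  k=0: (−1)^1·1018.2338/(240)·0.7105^7·0.7037^1 = -0.272860
  k=1: (−1)^2·1018.2338/(48)·0.7105^5·0.7037^3 = +1.338363
  k=2: (−1)^3·1018.2338/(72)·0.7105^3·0.7037^5 = -0.875281
d^4_{2,1}(1.5612) = -0.272860 +1.338363 -0.875281 = +0.190223
|D^4_{2,1}|² = |d^4_{2,1}(β)|² = (+0.190223)² = 0.036185 (the z-rotation phases have unit modulus)

P=0.0362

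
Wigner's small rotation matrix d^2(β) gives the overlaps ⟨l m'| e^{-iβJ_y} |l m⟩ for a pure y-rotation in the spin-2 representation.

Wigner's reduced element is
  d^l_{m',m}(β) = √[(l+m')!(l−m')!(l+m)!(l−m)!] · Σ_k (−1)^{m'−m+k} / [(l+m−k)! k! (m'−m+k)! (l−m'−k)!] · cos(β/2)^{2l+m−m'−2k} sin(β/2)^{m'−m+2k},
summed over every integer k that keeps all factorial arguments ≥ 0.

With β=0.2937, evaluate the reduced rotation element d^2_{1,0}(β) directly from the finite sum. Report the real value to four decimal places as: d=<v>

d=-0.3394

d^2_{1,0}(β=0.2937) via Wigner's sum:
With c≡cos(β/2)=0.989237 and s≡sin(β/2)=0.146323, N=[6·1·2·2]^{1/2}=4.898979
k∈{0,1} keeps every argument non-negative
  k=0: (−1)^1·4.8990/(2)·0.9892^3·0.1463^1 = -0.346967
  k=1: (−1)^2·4.8990/(2)·0.9892^1·0.1463^3 = +0.007591
d^2_{1,0}(0.2937) = -0.346967 +0.007591 = -0.339376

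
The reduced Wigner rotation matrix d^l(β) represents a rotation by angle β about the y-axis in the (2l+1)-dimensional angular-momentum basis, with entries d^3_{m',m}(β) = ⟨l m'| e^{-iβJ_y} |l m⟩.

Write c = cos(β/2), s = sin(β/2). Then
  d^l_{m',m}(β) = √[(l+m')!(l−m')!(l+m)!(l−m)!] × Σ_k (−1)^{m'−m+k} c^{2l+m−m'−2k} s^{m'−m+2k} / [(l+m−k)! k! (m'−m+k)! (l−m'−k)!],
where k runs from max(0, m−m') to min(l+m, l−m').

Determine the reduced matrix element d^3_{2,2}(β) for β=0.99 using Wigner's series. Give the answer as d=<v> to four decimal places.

d^3_{2,2}(β=0.99) via Wigner's sum:
Half-angle: c=0.879969, s=0.475032. N=√(120·1·120·1)=120.000000
k∈{0,1} keeps every argument non-negative
  k=0: (−1)^0·120.0000/(120)·0.8800^6·0.4750^0 = +0.464305
  k=1: (−1)^1·120.0000/(24)·0.8800^4·0.4750^2 = -0.676525
d^3_{2,2}(0.99) = +0.464305 -0.676525 = -0.212220

d=-0.2122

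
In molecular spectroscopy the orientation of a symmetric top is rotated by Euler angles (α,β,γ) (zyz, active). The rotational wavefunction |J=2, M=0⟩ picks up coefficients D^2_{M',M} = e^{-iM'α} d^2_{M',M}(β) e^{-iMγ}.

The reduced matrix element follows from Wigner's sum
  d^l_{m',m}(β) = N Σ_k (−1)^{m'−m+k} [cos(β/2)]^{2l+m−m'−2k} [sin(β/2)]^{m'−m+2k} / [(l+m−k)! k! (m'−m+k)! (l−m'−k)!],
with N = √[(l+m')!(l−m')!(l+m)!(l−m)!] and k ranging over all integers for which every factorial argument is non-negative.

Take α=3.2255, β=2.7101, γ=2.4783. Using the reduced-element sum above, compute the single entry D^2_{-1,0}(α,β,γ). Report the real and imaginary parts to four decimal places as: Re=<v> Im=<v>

Re=0.4636 Im=0.0390

Split into d^2_{-1,0}(β=2.7101) × two z-phases.
Half-angle: c=0.214077, s=0.976817. N=√(1·6·2·2)=4.898979
k∈{1,2} keeps every argument non-negative
  k=1: (−1)^0·4.8990/(2)·0.2141^3·0.9768^1 = +0.023474
  k=2: (−1)^1·4.8990/(2)·0.2141^1·0.9768^3 = -0.488747
d^2_{-1,0}(2.7101) = +0.023474 -0.488747 = -0.465273
Phases: e^{-i·(-1)·3.2255}=-0.996482-0.083809i, e^{-i·(0)·2.4783}=+1.000000+0.000000i ⇒ D=+0.463636+0.038994i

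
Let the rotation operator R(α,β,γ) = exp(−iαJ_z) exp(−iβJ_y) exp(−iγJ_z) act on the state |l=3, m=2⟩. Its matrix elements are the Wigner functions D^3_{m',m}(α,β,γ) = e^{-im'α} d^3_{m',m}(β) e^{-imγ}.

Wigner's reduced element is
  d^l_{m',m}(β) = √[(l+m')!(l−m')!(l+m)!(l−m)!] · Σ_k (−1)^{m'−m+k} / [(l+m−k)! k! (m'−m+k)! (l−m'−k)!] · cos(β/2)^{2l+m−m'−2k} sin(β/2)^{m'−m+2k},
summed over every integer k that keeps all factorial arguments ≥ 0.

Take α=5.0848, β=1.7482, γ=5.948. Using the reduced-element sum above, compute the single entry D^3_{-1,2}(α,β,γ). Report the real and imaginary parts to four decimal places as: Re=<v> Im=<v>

D^3_{-1,2}(5.0848,1.7482,5.948) = e^{-i·-1·5.0848}·d^3_{-1,2}(1.7482)·e^{-i·2·5.948}. Compute d first:
With c≡cos(β/2)=0.641687 and s≡sin(β/2)=0.766966, N=[2·24·120·1]^{1/2}=75.894664
k: max(0,(2)−(-1))=3 … min(3+(2),3−(-1))=4
  k=3: (−1)^0·75.8947/(12)·0.6417^3·0.7670^3 = +0.753927
  k=4: (−1)^1·75.8947/(24)·0.6417^1·0.7670^5 = -0.538524
d^3_{-1,2}(1.7482) = +0.753927 -0.538524 = +0.215403
Attach z-rotation phases: D = e^{-i(-1)(5.0848)}·(+0.215403)·e^{-i(2)(5.948)} = +0.186067-0.108524i

Re=0.1861 Im=-0.1085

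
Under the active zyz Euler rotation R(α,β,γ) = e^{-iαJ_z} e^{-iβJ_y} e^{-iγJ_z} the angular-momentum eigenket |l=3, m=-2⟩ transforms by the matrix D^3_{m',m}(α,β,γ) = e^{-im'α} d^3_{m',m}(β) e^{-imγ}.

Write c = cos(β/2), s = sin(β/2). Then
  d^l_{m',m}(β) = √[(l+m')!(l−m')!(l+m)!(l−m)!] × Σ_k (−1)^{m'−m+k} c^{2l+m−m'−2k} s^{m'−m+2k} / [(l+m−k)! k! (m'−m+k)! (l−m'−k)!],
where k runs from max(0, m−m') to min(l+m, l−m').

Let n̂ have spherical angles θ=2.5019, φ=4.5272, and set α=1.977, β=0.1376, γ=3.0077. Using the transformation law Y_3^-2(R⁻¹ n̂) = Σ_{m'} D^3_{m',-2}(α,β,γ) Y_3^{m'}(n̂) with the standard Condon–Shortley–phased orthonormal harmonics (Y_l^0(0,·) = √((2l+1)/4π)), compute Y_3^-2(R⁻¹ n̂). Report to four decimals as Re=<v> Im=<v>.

Re=-0.0883 Im=-0.2075

Need the full column D^3_{m',-2} for m'=−3..3 at α=1.977, β=0.1376, γ=3.0077.
cos(β/2)=0.997634, sin(β/2)=0.068746
d^3_{-3,-2}: single k=1 term ⇒ +0.166409;  D = +0.135440-0.096686i
d^3_{-2,-2}: k∈[0..1] ⇒ +0.985889 -0.023407 = +0.962482;  D = -0.823233-0.498657i
d^3_{-1,-2}: k∈[0..1] ⇒ -0.214834 +0.002040 = -0.212793;  D = +0.029361-0.210758i
d^3_{0,-2}: k∈[0..1] ⇒ +0.025641 -0.000122 = +0.025519;  D = +0.024610-0.006752i
d^3_{1,-2}: k∈[0..1] ⇒ -0.002040 +0.000005 = -0.002035;  D = +0.001270+0.001590i
d^3_{2,-2}: k∈[0..1] ⇒ +0.000111 -0.000000 = +0.000111;  D = -0.000052+0.000098i
d^3_{3,-2}: single k=0 term ⇒ -0.000004;  D = -0.000004-0.000000i
Y_3^{m'}(θ=2.5019,φ=4.5272) and Σ D·Y over m':
  (+0.1354-0.0967i)·(+0.0468-0.0754i)  (-0.8232-0.4987i)·(+0.2724+0.1058i)  (+0.0294-0.2108i)·(-0.0788+0.4206i)  (+0.0246-0.0068i)·(-0.0653+0.0000i)  (+0.0013+0.0016i)·(+0.0788+0.4206i)  (-0.0001+0.0001i)·(+0.2724-0.1058i)  (-0.0000-0.0000i)·(-0.0468-0.0754i)
Y_3^-2(R⁻¹ n̂) = -0.088275-0.207527i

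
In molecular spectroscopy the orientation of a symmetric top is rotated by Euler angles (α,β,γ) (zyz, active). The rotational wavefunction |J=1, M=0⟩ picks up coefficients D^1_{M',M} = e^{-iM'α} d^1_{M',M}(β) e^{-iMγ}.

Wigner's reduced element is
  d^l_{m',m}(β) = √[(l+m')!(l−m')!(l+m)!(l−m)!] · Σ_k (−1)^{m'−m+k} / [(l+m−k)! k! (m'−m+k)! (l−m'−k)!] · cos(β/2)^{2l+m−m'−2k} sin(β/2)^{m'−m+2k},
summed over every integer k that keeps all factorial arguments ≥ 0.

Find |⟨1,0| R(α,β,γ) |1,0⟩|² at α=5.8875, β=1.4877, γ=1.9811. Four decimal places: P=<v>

P=0.0069

D^1_{0,0}(5.8875,1.4877,1.9811) = e^{-i·0·5.8875}·d^1_{0,0}(1.4877)·e^{-i·0·1.9811}. Compute d first:
c=cos(1.4877/2)=0.735867, s=sin(1.4877/2)=0.677126; N=√[1·1·1·1]=1.000000
The bounds max(0,m−m')=0 and min(l+m,l−m')=1 give 2 terms
  k=0: (−1)^0·1.0000/(1)·0.7359^2·0.6771^0 = +0.541500
  k=1: (−1)^1·1.0000/(1)·0.7359^0·0.6771^2 = -0.458500
d^1_{0,0}(1.4877) = +0.541500 -0.458500 = +0.083001
|D^1_{0,0}|² = |d^1_{0,0}(β)|² = (+0.083001)² = 0.006889 (the z-rotation phases have unit modulus)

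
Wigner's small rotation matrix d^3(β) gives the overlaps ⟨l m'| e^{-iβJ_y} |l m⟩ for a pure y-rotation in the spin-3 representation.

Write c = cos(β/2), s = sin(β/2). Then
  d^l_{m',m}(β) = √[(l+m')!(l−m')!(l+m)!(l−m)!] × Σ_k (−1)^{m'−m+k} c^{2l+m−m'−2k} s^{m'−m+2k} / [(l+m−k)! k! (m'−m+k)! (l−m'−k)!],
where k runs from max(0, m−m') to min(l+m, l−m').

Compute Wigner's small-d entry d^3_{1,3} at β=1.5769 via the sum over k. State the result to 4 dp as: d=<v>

d^3_{1,3}(β=1.5769) via Wigner's sum:
With c≡cos(β/2)=0.704946 and s≡sin(β/2)=0.709261, N=[24·2·720·1]^{1/2}=185.903201
k∈{2} keeps every argument non-negative
  k=2: (−1)^0·185.9032/(48)·0.7049^4·0.7093^2 = +0.481150
d^3_{1,3}(1.5769) = +0.481150

d=0.4812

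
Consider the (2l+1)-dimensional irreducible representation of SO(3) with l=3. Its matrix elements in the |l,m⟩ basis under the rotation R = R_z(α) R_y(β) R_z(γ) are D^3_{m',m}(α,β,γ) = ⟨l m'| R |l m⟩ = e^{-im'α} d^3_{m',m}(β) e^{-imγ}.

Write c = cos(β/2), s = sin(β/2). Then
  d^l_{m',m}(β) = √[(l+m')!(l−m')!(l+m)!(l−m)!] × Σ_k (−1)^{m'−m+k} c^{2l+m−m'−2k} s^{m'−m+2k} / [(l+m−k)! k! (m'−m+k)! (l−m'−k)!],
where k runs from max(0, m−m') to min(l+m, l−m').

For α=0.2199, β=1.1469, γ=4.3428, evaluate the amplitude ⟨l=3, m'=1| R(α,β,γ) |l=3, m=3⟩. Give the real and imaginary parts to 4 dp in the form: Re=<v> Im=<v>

First d^3_{1,3}(β=1.1469), then the phase factors e^{-i(1)α} and e^{-i(3)γ}:
Half-angle: c=0.840034, s=0.542533. N=√(24·2·720·1)=185.903201
The bounds max(0,m−m')=2 and min(l+m,l−m')=2 give 1 term
  k=2: (−1)^0·185.9032/(48)·0.8400^4·0.5425^2 = +0.567658
d^3_{1,3}(1.1469) = +0.567658
Attach z-rotation phases: D = e^{-i(1)(0.2199)}·(+0.567658)·e^{-i(3)(4.3428)} = +0.440706-0.357790i

Re=0.4407 Im=-0.3578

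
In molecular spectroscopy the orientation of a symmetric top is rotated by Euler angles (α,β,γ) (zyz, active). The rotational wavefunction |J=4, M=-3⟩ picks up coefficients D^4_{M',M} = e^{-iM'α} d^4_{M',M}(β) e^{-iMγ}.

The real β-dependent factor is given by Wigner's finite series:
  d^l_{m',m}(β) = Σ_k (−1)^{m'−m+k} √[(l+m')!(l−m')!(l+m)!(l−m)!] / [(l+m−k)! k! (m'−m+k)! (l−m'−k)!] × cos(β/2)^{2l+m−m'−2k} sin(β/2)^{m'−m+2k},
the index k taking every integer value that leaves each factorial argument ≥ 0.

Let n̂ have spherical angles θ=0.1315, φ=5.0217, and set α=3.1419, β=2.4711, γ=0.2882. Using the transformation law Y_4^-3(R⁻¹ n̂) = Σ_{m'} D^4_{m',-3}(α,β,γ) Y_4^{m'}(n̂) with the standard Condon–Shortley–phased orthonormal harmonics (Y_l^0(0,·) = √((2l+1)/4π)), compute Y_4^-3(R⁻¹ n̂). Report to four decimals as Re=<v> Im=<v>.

Re=0.0160 Im=0.2139

Need the full column D^4_{m',-3} for m'=−4..4 at α=3.1419, β=2.4711, γ=0.2882.
cos(β/2)=0.329002, sin(β/2)=0.944329
d^4_{-4,-3}: single k=1 term ⇒ +0.001114;  D = +0.000722+0.000849i
d^4_{-3,-3}: k∈[0..1] ⇒ +0.000137 -0.007917 = -0.007779;  D = +0.005043+0.005923i
d^4_{-2,-3}: k∈[0..1] ⇒ -0.001474 +0.036437 = +0.034963;  D = +0.022673+0.026615i
d^4_{-1,-3}: k∈[0..1] ⇒ +0.008976 -0.123255 = -0.114279;  D = +0.074134+0.086970i
d^4_{0,-3}: k∈[0..1] ⇒ -0.038408 +0.316429 = +0.278021;  D = +0.180420+0.211528i
d^4_{1,-3}: k∈[0..1] ⇒ +0.123255 -0.609267 = -0.486012;  D = +0.315508+0.369678i
d^4_{2,-3}: k∈[0..1] ⇒ -0.300191 +0.824378 = +0.524187;  D = +0.340414+0.398611i
d^4_{3,-3}: k∈[0..1] ⇒ +0.537323 -0.632394 = -0.095071;  D = +0.061763+0.072277i
d^4_{4,-3}: single k=0 term ⇒ -0.623171;  D = -0.404986-0.473634i
Y_4^{m'}(θ=0.1315,φ=5.0217) and Σ D·Y over m':
  (+0.0007+0.0008i)·(+0.0000-0.0001i)  (+0.0050+0.0059i)·(-0.0022-0.0017i)  (+0.0227+0.0266i)·(-0.0275+0.0196i)  (+0.0741+0.0870i)·(+0.0726+0.2273i)  (+0.1804+0.2115i)·(+0.7746+0.0000i)  (+0.3155+0.3697i)·(-0.0726+0.2273i)  (+0.3404+0.3986i)·(-0.0275-0.0196i)  (+0.0618+0.0723i)·(+0.0022-0.0017i)  (-0.4050-0.4736i)·(+0.0000+0.0001i)
Y_4^-3(R⁻¹ n̂) = +0.016042+0.213895i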